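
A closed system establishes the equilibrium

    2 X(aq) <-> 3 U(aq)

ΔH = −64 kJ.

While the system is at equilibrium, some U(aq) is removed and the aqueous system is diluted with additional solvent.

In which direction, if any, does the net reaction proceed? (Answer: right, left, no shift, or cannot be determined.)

right

Removing U (aq), a product, drives the reaction to the right.
Dilution lowers every aqueous concentration by the same factor. Δn_aq = 3 − 2 = +1, so the system shifts toward the side with more dissolved moles — to the right.
All effects act in the same direction — net shift to the right.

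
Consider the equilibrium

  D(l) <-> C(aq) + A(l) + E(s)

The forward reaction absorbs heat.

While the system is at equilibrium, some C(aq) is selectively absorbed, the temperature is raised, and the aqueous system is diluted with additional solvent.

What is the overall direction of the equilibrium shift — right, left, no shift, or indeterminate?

Removing C (aq), a product, drives the reaction to the right.
The forward reaction is endothermic. Raising T favours the endothermic direction — shift to the right.
Dilution lowers every aqueous concentration by the same factor. Δn_aq = 1 − 0 = +1, so the system shifts toward the side with more dissolved moles — to the right.
All effects act in the same direction — net shift to the right.

right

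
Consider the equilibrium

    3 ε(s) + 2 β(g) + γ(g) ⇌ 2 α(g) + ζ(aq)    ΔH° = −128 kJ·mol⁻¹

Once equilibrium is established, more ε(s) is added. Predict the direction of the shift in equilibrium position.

ε is a pure solid; its activity is 1 regardless of amount, so Q is unaffected — no shift from this change.

no shift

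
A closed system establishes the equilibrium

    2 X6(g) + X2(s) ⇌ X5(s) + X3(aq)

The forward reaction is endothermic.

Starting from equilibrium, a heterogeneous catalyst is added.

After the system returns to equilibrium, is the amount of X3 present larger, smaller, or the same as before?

unchanged

A catalyst speeds both forward and reverse rates equally; it changes neither Q nor K — no shift from this change.
No net shift occurs, so the amount of X3 is unchanged.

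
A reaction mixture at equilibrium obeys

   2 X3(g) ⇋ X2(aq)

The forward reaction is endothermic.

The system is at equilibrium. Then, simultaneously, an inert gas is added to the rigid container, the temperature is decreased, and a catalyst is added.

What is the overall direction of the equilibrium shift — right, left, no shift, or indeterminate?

left

At constant volume, adding an inert gas leaves every reacting species' partial pressure unchanged, so Q is unchanged — no shift from this change.
The forward reaction is endothermic. Lowering T favours the exothermic direction — shift to the left.
A catalyst speeds both forward and reverse rates equally; it changes neither Q nor K — no shift from this change.
Only the nonzero effect(s) matter; the net shift is to the left.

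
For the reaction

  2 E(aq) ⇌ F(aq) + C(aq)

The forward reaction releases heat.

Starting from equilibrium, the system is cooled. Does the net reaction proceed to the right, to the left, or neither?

The forward reaction is exothermic. Lowering T favours the exothermic direction — shift to the right.

right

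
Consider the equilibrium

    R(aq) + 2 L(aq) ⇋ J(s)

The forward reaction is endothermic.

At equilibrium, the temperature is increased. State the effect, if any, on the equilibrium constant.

increases

K depends on temperature via the van 't Hoff relation. The forward reaction is endothermic, so raising T increases K.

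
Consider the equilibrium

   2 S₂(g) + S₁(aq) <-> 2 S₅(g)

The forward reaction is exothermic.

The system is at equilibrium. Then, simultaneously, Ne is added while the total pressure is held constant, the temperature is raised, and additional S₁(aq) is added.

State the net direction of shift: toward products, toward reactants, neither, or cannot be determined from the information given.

cannot be determined

Adding inert gas at constant total pressure expands the volume, scaling every reacting partial pressure by the same factor. Δn_gas = 2 − 2 = 0, so Q is unchanged — no shift.
The forward reaction is exothermic. Raising T favours the endothermic direction — shift to the left.
Adding S₁ (aq), a reactant, drives the reaction to the right.
The individual effects push in opposite directions; without quantitative information the net direction cannot be determined.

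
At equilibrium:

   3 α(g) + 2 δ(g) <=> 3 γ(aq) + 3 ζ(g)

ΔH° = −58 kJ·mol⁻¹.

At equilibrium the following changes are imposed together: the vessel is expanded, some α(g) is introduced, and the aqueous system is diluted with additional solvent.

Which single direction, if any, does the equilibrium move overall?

Gas moles: reactants 5, products 3 (Δn_gas = -2). Expansion shifts the system toward the side with more moles of gas — to the left.
Adding α (g), a reactant, drives the reaction to the right.
Dilution lowers every aqueous concentration by the same factor. Δn_aq = 3 − 0 = +3, so the system shifts toward the side with more dissolved moles — to the right.
The individual effects push in opposite directions; without quantitative information the net direction cannot be determined.

cannot be determined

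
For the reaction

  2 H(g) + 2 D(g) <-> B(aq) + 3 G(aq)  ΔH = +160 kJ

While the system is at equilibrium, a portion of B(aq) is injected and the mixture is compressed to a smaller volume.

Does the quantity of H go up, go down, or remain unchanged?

cannot be determined

Adding B (aq), a product, drives the reaction to the left.
Gas moles: reactants 4, products 0 (Δn_gas = -4). Compression shifts the system toward the side with fewer moles of gas — to the right.
The two effects oppose each other, so the net shift — and hence the change in H — cannot be determined from the given information.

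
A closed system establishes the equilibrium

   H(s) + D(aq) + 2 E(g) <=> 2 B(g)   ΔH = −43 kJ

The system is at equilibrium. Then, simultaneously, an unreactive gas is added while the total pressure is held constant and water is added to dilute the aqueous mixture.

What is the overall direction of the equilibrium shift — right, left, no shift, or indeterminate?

left

Adding inert gas at constant total pressure expands the volume, scaling every reacting partial pressure by the same factor. Δn_gas = 2 − 2 = 0, so Q is unchanged — no shift.
Dilution lowers every aqueous concentration by the same factor. Δn_aq = 0 − 1 = -1, so the system shifts toward the side with more dissolved moles — to the left.
Only the nonzero effect(s) matter; the net shift is to the left.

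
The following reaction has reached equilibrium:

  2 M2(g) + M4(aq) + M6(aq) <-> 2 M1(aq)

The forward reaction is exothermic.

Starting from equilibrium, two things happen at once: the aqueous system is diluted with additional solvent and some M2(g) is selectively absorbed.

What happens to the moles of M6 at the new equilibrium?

increases

Dilution scales every aqueous concentration by the same factor. Δn_aq = 2 − 2 = 0, so Q is unchanged — no shift.
Removing M2 (g), a reactant, drives the reaction to the left.
The net shift is to the left. M6 is a reactant, so its amount increases.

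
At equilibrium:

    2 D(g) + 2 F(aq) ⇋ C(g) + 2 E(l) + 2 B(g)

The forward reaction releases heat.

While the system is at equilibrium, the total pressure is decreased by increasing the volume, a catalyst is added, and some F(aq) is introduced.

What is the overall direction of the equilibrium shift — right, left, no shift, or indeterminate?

Gas moles: reactants 2, products 3 (Δn_gas = +1). Expansion shifts the system toward the side with more moles of gas — to the right.
A catalyst speeds both forward and reverse rates equally; it changes neither Q nor K — no shift from this change.
Adding F (aq), a reactant, drives the reaction to the right.
Only the nonzero effect(s) matter; the net shift is to the right.

right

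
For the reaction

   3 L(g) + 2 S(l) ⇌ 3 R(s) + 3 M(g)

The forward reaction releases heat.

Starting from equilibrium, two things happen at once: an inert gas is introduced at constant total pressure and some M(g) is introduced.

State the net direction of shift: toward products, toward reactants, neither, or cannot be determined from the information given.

left

Adding inert gas at constant total pressure expands the volume, scaling every reacting partial pressure by the same factor. Δn_gas = 3 − 3 = 0, so Q is unchanged — no shift.
Adding M (g), a product, drives the reaction to the left.
Only the nonzero effect(s) matter; the net shift is to the left.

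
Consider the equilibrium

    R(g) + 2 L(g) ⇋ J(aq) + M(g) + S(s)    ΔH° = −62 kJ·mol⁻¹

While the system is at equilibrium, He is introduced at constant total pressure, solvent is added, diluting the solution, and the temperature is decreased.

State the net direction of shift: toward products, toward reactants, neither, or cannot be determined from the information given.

cannot be determined

Adding inert gas at constant total pressure expands the volume and lowers every reacting partial pressure. With Δn_gas = 1 − 3 = -2, Q moves away from K toward the side with fewer gas moles, so the system shifts toward the side with more gas moles — to the left.
Dilution lowers every aqueous concentration by the same factor. Δn_aq = 1 − 0 = +1, so the system shifts toward the side with more dissolved moles — to the right.
The forward reaction is exothermic. Lowering T favours the exothermic direction — shift to the right.
The individual effects push in opposite directions; without quantitative information the net direction cannot be determined.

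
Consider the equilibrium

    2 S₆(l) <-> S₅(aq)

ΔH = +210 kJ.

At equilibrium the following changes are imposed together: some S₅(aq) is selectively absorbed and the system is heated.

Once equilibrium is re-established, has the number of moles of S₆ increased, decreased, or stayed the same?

decreases

Removing S₅ (aq), a product, drives the reaction to the right.
The forward reaction is endothermic. Raising T favours the endothermic direction — shift to the right.
The net shift is to the right. S₆ is a reactant, so its amount decreases.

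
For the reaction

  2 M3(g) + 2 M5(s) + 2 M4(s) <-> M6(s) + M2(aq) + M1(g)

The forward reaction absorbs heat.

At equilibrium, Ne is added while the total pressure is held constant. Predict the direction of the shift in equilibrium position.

left

Adding inert gas at constant total pressure expands the volume and lowers every reacting partial pressure. With Δn_gas = 1 − 2 = -1, Q moves away from K toward the side with fewer gas moles, so the system shifts toward the side with more gas moles — to the left.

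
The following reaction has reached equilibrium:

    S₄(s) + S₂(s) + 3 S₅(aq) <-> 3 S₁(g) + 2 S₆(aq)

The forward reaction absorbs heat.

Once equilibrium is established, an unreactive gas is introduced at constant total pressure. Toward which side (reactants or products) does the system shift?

Adding inert gas at constant total pressure expands the volume and lowers every reacting partial pressure. With Δn_gas = 3 − 0 = +3, Q moves away from K toward the side with fewer gas moles, so the system shifts toward the side with more gas moles — to the right.

right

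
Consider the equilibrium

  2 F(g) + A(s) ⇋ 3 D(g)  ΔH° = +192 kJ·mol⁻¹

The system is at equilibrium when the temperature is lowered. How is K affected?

decreases

K depends on temperature via the van 't Hoff relation. The forward reaction is endothermic, so lowering T decreases K.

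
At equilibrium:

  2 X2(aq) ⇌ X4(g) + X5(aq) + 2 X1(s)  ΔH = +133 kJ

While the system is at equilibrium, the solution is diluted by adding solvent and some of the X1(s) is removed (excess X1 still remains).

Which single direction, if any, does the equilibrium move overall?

Dilution lowers every aqueous concentration by the same factor. Δn_aq = 1 − 2 = -1, so the system shifts toward the side with more dissolved moles — to the left.
X1 is a pure solid; its activity is 1 regardless of amount, so Q is unaffected — no shift from this change.
Only the nonzero effect(s) matter; the net shift is to the left.

left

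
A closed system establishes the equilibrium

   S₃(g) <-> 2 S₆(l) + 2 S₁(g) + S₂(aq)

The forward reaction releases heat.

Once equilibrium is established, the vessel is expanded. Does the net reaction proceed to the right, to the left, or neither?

Gas moles: reactants 1, products 2 (Δn_gas = +1). Expansion shifts the system toward the side with more moles of gas — to the right.

right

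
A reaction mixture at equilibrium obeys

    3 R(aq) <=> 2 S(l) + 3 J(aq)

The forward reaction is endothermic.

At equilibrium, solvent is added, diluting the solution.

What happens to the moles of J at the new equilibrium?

Dilution scales every aqueous concentration by the same factor. Δn_aq = 3 − 3 = 0, so Q is unchanged — no shift.
No net shift occurs, so the amount of J is unchanged.

unchanged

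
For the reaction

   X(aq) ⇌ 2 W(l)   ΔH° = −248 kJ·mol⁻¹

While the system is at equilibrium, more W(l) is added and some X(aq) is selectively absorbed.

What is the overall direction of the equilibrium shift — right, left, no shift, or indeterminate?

left

W is a pure liquid; its activity is 1 regardless of amount, so Q is unaffected — no shift from this change.
Removing X (aq), a reactant, drives the reaction to the left.
Only the nonzero effect(s) matter; the net shift is to the left.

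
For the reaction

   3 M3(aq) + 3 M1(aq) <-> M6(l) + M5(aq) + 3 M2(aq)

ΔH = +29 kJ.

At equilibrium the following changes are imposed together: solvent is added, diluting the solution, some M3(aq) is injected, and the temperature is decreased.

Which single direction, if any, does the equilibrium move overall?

cannot be determined

Dilution lowers every aqueous concentration by the same factor. Δn_aq = 4 − 6 = -2, so the system shifts toward the side with more dissolved moles — to the left.
Adding M3 (aq), a reactant, drives the reaction to the right.
The forward reaction is endothermic. Lowering T favours the exothermic direction — shift to the left.
The individual effects push in opposite directions; without quantitative information the net direction cannot be determined.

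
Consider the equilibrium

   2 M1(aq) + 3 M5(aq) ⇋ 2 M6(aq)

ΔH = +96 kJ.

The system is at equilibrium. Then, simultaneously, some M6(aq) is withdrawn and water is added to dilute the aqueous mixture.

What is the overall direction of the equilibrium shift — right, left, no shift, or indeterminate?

cannot be determined

Removing M6 (aq), a product, drives the reaction to the right.
Dilution lowers every aqueous concentration by the same factor. Δn_aq = 2 − 5 = -3, so the system shifts toward the side with more dissolved moles — to the left.
The individual effects push in opposite directions; without quantitative information the net direction cannot be determined.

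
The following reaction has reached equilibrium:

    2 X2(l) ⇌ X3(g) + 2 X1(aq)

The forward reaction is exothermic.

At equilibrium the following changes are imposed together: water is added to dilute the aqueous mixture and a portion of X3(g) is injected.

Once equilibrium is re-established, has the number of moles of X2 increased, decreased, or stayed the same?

cannot be determined

Dilution lowers every aqueous concentration by the same factor. Δn_aq = 2 − 0 = +2, so the system shifts toward the side with more dissolved moles — to the right.
Adding X3 (g), a product, drives the reaction to the left.
The two effects oppose each other, so the net shift — and hence the change in X2 — cannot be determined from the given information.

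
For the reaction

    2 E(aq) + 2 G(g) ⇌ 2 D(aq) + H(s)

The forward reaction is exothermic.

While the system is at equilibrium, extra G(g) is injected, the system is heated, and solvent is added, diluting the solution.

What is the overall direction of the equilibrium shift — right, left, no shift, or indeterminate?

cannot be determined

Adding G (g), a reactant, drives the reaction to the right.
The forward reaction is exothermic. Raising T favours the endothermic direction — shift to the left.
Dilution scales every aqueous concentration by the same factor. Δn_aq = 2 − 2 = 0, so Q is unchanged — no shift.
The individual effects push in opposite directions; without quantitative information the net direction cannot be determined.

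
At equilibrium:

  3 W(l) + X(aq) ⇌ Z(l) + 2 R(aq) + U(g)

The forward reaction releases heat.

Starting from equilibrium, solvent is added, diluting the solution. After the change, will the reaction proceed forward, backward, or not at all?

Dilution lowers every aqueous concentration by the same factor. Δn_aq = 2 − 1 = +1, so the system shifts toward the side with more dissolved moles — to the right.

right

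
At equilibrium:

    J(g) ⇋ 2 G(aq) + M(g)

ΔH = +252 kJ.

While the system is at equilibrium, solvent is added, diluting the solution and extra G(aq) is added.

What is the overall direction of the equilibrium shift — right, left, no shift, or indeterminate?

cannot be determined

Dilution lowers every aqueous concentration by the same factor. Δn_aq = 2 − 0 = +2, so the system shifts toward the side with more dissolved moles — to the right.
Adding G (aq), a product, drives the reaction to the left.
The individual effects push in opposite directions; without quantitative information the net direction cannot be determined.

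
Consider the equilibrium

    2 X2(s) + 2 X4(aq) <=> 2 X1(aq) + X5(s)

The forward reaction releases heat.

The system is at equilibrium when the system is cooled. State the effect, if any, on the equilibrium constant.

increases

K depends on temperature via the van 't Hoff relation. The forward reaction is exothermic, so lowering T increases K.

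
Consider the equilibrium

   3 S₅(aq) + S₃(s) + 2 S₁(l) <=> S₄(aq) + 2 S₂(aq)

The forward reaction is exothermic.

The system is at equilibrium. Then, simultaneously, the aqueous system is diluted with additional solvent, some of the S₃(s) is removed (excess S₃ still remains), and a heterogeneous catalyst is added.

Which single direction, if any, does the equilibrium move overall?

no shift

Dilution scales every aqueous concentration by the same factor. Δn_aq = 3 − 3 = 0, so Q is unchanged — no shift.
S₃ is a pure solid; its activity is 1 regardless of amount, so Q is unaffected — no shift from this change.
A catalyst speeds both forward and reverse rates equally; it changes neither Q nor K — no shift from this change.
None of the changes alters Q relative to K, so there is no net shift.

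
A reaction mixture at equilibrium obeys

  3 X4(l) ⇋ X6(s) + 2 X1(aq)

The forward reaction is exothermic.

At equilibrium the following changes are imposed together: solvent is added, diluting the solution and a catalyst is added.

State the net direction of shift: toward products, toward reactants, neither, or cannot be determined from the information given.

right

Dilution lowers every aqueous concentration by the same factor. Δn_aq = 2 − 0 = +2, so the system shifts toward the side with more dissolved moles — to the right.
A catalyst speeds both forward and reverse rates equally; it changes neither Q nor K — no shift from this change.
Only the nonzero effect(s) matter; the net shift is to the right.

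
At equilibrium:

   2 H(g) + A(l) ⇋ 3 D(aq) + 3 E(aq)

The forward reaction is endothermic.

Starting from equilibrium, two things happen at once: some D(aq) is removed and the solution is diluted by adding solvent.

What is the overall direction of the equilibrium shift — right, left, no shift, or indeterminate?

Removing D (aq), a product, drives the reaction to the right.
Dilution lowers every aqueous concentration by the same factor. Δn_aq = 6 − 0 = +6, so the system shifts toward the side with more dissolved moles — to the right.
All effects act in the same direction — net shift to the right.

right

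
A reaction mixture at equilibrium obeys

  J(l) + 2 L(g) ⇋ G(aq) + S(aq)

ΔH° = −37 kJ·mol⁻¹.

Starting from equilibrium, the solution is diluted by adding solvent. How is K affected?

The equilibrium constant depends only on temperature. This perturbation may move the position of equilibrium, but since T is unchanged, K itself is unchanged.

unchanged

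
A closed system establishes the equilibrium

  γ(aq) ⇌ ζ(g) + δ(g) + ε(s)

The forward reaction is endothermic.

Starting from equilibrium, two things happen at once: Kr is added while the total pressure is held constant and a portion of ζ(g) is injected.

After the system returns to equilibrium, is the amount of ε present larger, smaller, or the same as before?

cannot be determined

Adding inert gas at constant total pressure expands the volume and lowers every reacting partial pressure. With Δn_gas = 2 − 0 = +2, Q moves away from K toward the side with fewer gas moles, so the system shifts toward the side with more gas moles — to the right.
Adding ζ (g), a product, drives the reaction to the left.
The two effects oppose each other, so the net shift — and hence the change in ε — cannot be determined from the given information.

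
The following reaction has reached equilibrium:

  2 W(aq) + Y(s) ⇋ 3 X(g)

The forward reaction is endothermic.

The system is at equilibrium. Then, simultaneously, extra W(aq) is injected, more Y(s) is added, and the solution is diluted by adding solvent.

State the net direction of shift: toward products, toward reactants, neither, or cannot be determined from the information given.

cannot be determined

Adding W (aq), a reactant, drives the reaction to the right.
Y is a pure solid; its activity is 1 regardless of amount, so Q is unaffected — no shift from this change.
Dilution lowers every aqueous concentration by the same factor. Δn_aq = 0 − 2 = -2, so the system shifts toward the side with more dissolved moles — to the left.
The individual effects push in opposite directions; without quantitative information the net direction cannot be determined.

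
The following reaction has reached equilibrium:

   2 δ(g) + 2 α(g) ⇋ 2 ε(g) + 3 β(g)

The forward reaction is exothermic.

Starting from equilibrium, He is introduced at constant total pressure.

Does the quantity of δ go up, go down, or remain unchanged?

decreases

Adding inert gas at constant total pressure expands the volume and lowers every reacting partial pressure. With Δn_gas = 5 − 4 = +1, Q moves away from K toward the side with fewer gas moles, so the system shifts toward the side with more gas moles — to the right.
The net shift is to the right. δ is a reactant, so its amount decreases.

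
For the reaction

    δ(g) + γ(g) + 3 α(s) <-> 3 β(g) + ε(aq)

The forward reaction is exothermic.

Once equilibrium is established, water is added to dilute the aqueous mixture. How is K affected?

unchanged

The equilibrium constant depends only on temperature. This perturbation may move the position of equilibrium, but since T is unchanged, K itself is unchanged.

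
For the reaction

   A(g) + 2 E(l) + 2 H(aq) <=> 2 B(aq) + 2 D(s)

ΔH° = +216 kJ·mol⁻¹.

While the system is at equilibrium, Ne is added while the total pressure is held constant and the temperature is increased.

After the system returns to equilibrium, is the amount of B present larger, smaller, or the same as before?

cannot be determined

Adding inert gas at constant total pressure expands the volume and lowers every reacting partial pressure. With Δn_gas = 0 − 1 = -1, Q moves away from K toward the side with fewer gas moles, so the system shifts toward the side with more gas moles — to the left.
The forward reaction is endothermic. Raising T favours the endothermic direction — shift to the right.
The two effects oppose each other, so the net shift — and hence the change in B — cannot be determined from the given information.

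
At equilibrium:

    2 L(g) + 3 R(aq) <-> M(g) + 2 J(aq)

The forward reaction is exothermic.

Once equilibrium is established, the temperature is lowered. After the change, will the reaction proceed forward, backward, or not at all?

right

The forward reaction is exothermic. Lowering T favours the exothermic direction — shift to the right.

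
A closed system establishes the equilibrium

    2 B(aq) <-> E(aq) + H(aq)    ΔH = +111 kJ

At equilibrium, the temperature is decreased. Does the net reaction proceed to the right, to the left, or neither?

left

The forward reaction is endothermic. Lowering T favours the exothermic direction — shift to the left.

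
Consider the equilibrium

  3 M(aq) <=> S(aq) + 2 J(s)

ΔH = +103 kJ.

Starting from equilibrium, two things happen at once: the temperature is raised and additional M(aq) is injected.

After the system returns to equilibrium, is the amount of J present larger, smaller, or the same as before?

The forward reaction is endothermic. Raising T favours the endothermic direction — shift to the right.
Adding M (aq), a reactant, drives the reaction to the right.
The net shift is to the right. J is a product, so its amount increases.

increases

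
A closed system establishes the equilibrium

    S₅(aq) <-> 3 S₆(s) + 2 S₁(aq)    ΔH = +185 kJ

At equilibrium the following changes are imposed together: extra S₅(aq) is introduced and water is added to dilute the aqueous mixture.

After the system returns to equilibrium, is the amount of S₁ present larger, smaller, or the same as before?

increases

Adding S₅ (aq), a reactant, drives the reaction to the right.
Dilution lowers every aqueous concentration by the same factor. Δn_aq = 2 − 1 = +1, so the system shifts toward the side with more dissolved moles — to the right.
The net shift is to the right. S₁ is a product, so its amount increases.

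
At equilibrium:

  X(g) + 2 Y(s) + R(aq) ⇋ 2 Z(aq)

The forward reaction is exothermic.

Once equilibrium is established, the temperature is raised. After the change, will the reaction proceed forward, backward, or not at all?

The forward reaction is exothermic. Raising T favours the endothermic direction — shift to the left.

left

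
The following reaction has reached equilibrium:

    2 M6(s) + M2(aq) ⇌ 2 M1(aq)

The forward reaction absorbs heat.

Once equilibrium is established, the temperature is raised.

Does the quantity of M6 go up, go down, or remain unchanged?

decreases

The forward reaction is endothermic. Raising T favours the endothermic direction — shift to the right.
The net shift is to the right. M6 is a reactant, so its amount decreases.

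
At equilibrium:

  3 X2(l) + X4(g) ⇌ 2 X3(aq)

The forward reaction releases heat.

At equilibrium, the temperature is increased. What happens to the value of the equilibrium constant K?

decreases

K depends on temperature via the van 't Hoff relation. The forward reaction is exothermic, so raising T decreases K.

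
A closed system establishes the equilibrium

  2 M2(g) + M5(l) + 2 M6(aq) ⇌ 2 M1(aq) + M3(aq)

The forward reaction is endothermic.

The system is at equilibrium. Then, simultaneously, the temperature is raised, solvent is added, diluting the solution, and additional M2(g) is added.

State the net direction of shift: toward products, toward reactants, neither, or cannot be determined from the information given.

right

The forward reaction is endothermic. Raising T favours the endothermic direction — shift to the right.
Dilution lowers every aqueous concentration by the same factor. Δn_aq = 3 − 2 = +1, so the system shifts toward the side with more dissolved moles — to the right.
Adding M2 (g), a reactant, drives the reaction to the right.
All effects act in the same direction — net shift to the right.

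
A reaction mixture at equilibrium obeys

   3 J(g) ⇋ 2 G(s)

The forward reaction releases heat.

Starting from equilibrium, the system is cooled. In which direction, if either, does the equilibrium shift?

right

The forward reaction is exothermic. Lowering T favours the exothermic direction — shift to the right.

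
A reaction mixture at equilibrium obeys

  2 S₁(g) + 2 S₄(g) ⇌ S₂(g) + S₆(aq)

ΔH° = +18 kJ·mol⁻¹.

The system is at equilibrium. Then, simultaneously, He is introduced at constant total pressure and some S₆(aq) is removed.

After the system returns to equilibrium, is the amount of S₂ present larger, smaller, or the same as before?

Adding inert gas at constant total pressure expands the volume and lowers every reacting partial pressure. With Δn_gas = 1 − 4 = -3, Q moves away from K toward the side with fewer gas moles, so the system shifts toward the side with more gas moles — to the left.
Removing S₆ (aq), a product, drives the reaction to the right.
The two effects oppose each other, so the net shift — and hence the change in S₂ — cannot be determined from the given information.

cannot be determined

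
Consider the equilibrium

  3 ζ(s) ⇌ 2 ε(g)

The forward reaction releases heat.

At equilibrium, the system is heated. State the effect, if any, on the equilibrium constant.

decreases

K depends on temperature via the van 't Hoff relation. The forward reaction is exothermic, so raising T decreases K.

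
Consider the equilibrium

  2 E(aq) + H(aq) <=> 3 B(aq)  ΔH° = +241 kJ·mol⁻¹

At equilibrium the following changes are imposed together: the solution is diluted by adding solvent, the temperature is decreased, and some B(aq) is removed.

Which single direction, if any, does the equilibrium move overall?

Dilution scales every aqueous concentration by the same factor. Δn_aq = 3 − 3 = 0, so Q is unchanged — no shift.
The forward reaction is endothermic. Lowering T favours the exothermic direction — shift to the left.
Removing B (aq), a product, drives the reaction to the right.
The individual effects push in opposite directions; without quantitative information the net direction cannot be determined.

cannot be determined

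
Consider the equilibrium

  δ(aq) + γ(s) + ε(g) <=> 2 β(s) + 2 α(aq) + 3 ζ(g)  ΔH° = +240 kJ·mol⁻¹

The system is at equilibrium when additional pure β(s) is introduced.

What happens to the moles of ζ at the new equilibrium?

unchanged

β is a pure solid; its activity is 1 regardless of amount, so Q is unaffected — no shift from this change.
No net shift occurs, so the amount of ζ is unchanged.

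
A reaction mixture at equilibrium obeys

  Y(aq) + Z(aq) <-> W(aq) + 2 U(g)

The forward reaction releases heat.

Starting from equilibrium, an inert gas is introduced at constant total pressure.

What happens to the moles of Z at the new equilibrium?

Adding inert gas at constant total pressure expands the volume and lowers every reacting partial pressure. With Δn_gas = 2 − 0 = +2, Q moves away from K toward the side with fewer gas moles, so the system shifts toward the side with more gas moles — to the right.
The net shift is to the right. Z is a reactant, so its amount decreases.

decreases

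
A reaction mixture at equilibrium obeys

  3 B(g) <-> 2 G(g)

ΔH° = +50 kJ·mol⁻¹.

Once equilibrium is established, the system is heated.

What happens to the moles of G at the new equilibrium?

increases

The forward reaction is endothermic. Raising T favours the endothermic direction — shift to the right.
The net shift is to the right. G is a product, so its amount increases.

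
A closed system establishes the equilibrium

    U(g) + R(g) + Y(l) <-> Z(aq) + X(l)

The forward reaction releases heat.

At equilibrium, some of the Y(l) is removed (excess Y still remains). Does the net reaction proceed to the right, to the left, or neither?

no shift

Y is a pure liquid; its activity is 1 regardless of amount, so Q is unaffected — no shift from this change.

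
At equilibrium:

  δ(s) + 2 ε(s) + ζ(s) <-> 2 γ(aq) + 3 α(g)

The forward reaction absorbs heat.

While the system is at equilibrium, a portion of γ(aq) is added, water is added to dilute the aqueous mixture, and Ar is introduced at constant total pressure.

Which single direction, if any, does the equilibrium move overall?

Adding γ (aq), a product, drives the reaction to the left.
Dilution lowers every aqueous concentration by the same factor. Δn_aq = 2 − 0 = +2, so the system shifts toward the side with more dissolved moles — to the right.
Adding inert gas at constant total pressure expands the volume and lowers every reacting partial pressure. With Δn_gas = 3 − 0 = +3, Q moves away from K toward the side with fewer gas moles, so the system shifts toward the side with more gas moles — to the right.
The individual effects push in opposite directions; without quantitative information the net direction cannot be determined.

cannot be determined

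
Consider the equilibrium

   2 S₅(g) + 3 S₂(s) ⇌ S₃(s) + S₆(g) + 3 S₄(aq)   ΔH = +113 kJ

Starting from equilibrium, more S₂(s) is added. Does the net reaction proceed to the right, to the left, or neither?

no shift

S₂ is a pure solid; its activity is 1 regardless of amount, so Q is unaffected — no shift from this change.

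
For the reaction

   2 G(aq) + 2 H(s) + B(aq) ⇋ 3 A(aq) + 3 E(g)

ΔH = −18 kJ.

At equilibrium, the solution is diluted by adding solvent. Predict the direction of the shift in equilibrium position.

no shift

Dilution scales every aqueous concentration by the same factor. Δn_aq = 3 − 3 = 0, so Q is unchanged — no shift.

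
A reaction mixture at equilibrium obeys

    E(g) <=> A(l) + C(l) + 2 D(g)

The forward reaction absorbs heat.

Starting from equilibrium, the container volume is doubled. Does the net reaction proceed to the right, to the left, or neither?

right

Gas moles: reactants 1, products 2 (Δn_gas = +1). Expansion shifts the system toward the side with more moles of gas — to the right.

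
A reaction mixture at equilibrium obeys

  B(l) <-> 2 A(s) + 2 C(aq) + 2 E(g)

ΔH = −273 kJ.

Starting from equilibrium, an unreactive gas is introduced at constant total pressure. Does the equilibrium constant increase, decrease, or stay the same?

unchanged

The equilibrium constant depends only on temperature. This perturbation may move the position of equilibrium, but since T is unchanged, K itself is unchanged.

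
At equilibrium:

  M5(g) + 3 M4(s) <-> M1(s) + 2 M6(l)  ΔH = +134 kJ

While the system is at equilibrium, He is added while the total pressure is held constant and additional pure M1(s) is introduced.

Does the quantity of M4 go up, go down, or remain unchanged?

Adding inert gas at constant total pressure expands the volume and lowers every reacting partial pressure. With Δn_gas = 0 − 1 = -1, Q moves away from K toward the side with fewer gas moles, so the system shifts toward the side with more gas moles — to the left.
M1 is a pure solid; its activity is 1 regardless of amount, so Q is unaffected — no shift from this change.
The net shift is to the left. M4 is a reactant, so its amount increases.

increases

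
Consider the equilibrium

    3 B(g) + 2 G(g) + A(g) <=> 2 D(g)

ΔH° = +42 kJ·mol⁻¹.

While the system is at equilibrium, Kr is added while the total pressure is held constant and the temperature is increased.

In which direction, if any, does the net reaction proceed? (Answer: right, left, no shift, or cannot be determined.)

cannot be determined

Adding inert gas at constant total pressure expands the volume and lowers every reacting partial pressure. With Δn_gas = 2 − 6 = -4, Q moves away from K toward the side with fewer gas moles, so the system shifts toward the side with more gas moles — to the left.
The forward reaction is endothermic. Raising T favours the endothermic direction — shift to the right.
The individual effects push in opposite directions; without quantitative information the net direction cannot be determined.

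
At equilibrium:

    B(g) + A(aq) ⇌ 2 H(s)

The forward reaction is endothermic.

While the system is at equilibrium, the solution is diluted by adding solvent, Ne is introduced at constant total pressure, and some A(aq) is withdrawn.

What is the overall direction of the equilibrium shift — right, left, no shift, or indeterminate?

left

Dilution lowers every aqueous concentration by the same factor. Δn_aq = 0 − 1 = -1, so the system shifts toward the side with more dissolved moles — to the left.
Adding inert gas at constant total pressure expands the volume and lowers every reacting partial pressure. With Δn_gas = 0 − 1 = -1, Q moves away from K toward the side with fewer gas moles, so the system shifts toward the side with more gas moles — to the left.
Removing A (aq), a reactant, drives the reaction to the left.
All effects act in the same direction — net shift to the left.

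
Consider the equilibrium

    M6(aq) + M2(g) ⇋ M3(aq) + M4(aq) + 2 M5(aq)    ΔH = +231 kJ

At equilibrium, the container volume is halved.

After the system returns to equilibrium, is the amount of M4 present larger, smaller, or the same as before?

increases

Gas moles: reactants 1, products 0 (Δn_gas = -1). Compression shifts the system toward the side with fewer moles of gas — to the right.
The net shift is to the right. M4 is a product, so its amount increases.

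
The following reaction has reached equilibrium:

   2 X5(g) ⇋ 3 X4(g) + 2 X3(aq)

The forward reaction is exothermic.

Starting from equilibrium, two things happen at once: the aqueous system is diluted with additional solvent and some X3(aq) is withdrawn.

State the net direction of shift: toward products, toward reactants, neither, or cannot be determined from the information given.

Dilution lowers every aqueous concentration by the same factor. Δn_aq = 2 − 0 = +2, so the system shifts toward the side with more dissolved moles — to the right.
Removing X3 (aq), a product, drives the reaction to the right.
All effects act in the same direction — net shift to the right.

right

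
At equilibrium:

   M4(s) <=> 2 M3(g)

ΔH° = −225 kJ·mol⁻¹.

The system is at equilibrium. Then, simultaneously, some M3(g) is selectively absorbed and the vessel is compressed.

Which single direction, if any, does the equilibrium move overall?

cannot be determined

Removing M3 (g), a product, drives the reaction to the right.
Gas moles: reactants 0, products 2 (Δn_gas = +2). Compression shifts the system toward the side with fewer moles of gas — to the left.
The individual effects push in opposite directions; without quantitative information the net direction cannot be determined.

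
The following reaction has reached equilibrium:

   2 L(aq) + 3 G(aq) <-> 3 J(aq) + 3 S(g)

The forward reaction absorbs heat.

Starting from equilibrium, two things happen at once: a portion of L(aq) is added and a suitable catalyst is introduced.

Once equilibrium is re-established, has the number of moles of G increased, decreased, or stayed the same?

decreases

Adding L (aq), a reactant, drives the reaction to the right.
A catalyst speeds both forward and reverse rates equally; it changes neither Q nor K — no shift from this change.
The net shift is to the right. G is a reactant, so its amount decreases.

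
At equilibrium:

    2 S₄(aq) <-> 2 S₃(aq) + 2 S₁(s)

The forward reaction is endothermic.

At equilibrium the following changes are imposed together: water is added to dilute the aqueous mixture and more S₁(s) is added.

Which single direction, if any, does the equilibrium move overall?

Dilution scales every aqueous concentration by the same factor. Δn_aq = 2 − 2 = 0, so Q is unchanged — no shift.
S₁ is a pure solid; its activity is 1 regardless of amount, so Q is unaffected — no shift from this change.
None of the changes alters Q relative to K, so there is no net shift.

no shift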